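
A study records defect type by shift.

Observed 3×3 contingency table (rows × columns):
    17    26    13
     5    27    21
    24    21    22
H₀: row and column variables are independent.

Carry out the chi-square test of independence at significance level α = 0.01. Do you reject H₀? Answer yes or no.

reject H₀: yes

Row totals [56, 53, 67], col totals [46, 74, 56], n=176
χ² = (17−14.64)²/14.64 + (26−23.55)²/23.55 + (13−17.82)²/17.82 + (5−13.85)²/13.85 + (27−22.28)²/22.28 + (21−16.86)²/16.86 + (24−17.51)²/17.51 + (21−28.17)²/28.17 + (22−21.32)²/21.32 = 13.8613
df = 4
p-value (upper-tail) = 0.00775
At α=0.01: p < α → reject H₀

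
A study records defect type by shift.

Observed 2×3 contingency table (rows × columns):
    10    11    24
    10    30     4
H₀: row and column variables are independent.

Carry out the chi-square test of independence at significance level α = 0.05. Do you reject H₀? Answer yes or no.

reject H₀: yes

Row totals [45, 44], col totals [20, 41, 28], n=89
χ² = (10−10.11)²/10.11 + (11−20.73)²/20.73 + (24−14.16)²/14.16 + (10−9.89)²/9.89 + (30−20.27)²/20.27 + (4−13.84)²/13.84 = 23.0823
df = 2
p-value (upper-tail) = 0.00001
At α=0.05: p < α → reject H₀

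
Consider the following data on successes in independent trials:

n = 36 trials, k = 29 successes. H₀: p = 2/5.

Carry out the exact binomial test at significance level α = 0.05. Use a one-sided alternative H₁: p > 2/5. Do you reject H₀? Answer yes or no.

reject H₀: yes

Exact binomial: n=36, k=29, p₀=2/5=0.4000
P(X≥29) from Σ C(n,i)·p₀^i·(1−p₀)^(n−i)
p-value (one-sided, H₁ greater) = 0.00000
At α=0.05: p < α → reject H₀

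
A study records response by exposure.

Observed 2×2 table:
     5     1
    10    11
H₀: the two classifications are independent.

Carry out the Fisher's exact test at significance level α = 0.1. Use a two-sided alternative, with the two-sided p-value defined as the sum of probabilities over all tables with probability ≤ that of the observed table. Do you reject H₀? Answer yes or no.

reject H₀: no

Margins: r₁=6, r₂=21, c₁=15, c₂=12, n=27
p_obs = C(6,5)·C(21,10)/C(27,15); sum pmf over tables with pmf ≤ p_obs
p-value (two-sided) = 0.18190
At α=0.1: p ≥ α → fail to reject H₀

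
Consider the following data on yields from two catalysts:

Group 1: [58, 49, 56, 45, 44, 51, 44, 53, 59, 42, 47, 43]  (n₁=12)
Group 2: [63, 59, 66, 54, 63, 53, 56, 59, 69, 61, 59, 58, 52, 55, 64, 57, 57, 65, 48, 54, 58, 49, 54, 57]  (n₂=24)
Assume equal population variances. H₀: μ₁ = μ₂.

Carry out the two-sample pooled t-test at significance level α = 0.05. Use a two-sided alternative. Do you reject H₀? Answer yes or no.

x̄₁=49.250, s₁=6.062, n₁=12
x̄₂=57.917, s₂=5.266, n₂=24
s_p² = [11·6.062² + 23·5.266²]/34 = 30.6495
SE = √(s_p²·(1/12+1/24)) = 1.9573
t = (49.250−57.917)/1.9573 = -4.4278
df = 34
p-value (two-sided) = 0.00009
At α=0.05: p < α → reject H₀

reject H₀: yes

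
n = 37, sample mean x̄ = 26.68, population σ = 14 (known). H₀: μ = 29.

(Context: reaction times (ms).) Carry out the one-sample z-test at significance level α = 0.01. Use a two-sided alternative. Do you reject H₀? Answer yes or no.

SE = σ/√n = 14/√37 = 2.3016
z = (x̄−μ₀)/SE = (26.68−29)/2.3016 = -1.0080
p-value (two-sided) = 0.31345
At α=0.01: p ≥ α → fail to reject H₀

reject H₀: no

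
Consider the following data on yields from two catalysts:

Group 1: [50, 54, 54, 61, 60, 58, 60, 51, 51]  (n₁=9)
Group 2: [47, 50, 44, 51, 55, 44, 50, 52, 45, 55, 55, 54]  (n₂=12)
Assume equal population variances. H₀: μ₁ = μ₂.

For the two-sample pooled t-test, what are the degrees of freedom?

degrees of freedom = 19

df = n₁ + n₂ − 2 = 9 + 12 − 2 = 19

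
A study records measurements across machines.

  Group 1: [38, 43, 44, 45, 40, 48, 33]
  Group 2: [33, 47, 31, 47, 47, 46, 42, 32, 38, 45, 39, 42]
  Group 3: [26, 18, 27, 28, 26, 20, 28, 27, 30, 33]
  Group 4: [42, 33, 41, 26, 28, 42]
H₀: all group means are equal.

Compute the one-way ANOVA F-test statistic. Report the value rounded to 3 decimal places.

test statistic = 14.795

Group means [41.57, 40.75, 26.30, 35.33], grand mean 35.857
SSB = Σnᵢ(x̄ᵢ−x̄)² = 1430.888; SSW = ΣΣ(x−x̄ᵢ)² = 999.398
MSB = 1430.888/3 = 476.9627; MSW = 999.398/31 = 32.2386
F = MSB/MSW = 14.7948
df = (3, 31)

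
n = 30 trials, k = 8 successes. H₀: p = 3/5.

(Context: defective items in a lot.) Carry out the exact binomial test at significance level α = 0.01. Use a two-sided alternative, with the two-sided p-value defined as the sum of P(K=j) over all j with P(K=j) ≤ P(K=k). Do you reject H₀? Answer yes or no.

reject H₀: yes

Exact binomial: n=30, k=8, p₀=3/5=0.6000
P(X=j) = C(n,j)·p₀^j·(1−p₀)^(n−j); p = Σ P(X=j) over j with P(X=j) ≤ P(X=8)
p-value (two-sided) = 0.00027
At α=0.01: p < α → reject H₀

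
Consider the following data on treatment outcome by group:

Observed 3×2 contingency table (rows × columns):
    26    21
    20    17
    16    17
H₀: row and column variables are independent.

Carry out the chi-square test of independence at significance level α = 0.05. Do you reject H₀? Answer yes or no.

Row totals [47, 37, 33], col totals [62, 55], n=117
χ² = (26−24.91)²/24.91 + (21−22.09)²/22.09 + (20−19.61)²/19.61 + (17−17.39)²/17.39 + (16−17.49)²/17.49 + (17−15.51)²/15.51 = 0.3880
df = 2
p-value (upper-tail) = 0.82364
At α=0.05: p ≥ α → fail to reject H₀

reject H₀: no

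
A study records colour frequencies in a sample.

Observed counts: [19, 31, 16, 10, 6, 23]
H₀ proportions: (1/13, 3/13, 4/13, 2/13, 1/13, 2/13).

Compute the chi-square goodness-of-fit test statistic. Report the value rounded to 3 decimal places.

test statistic = 30.675

n = 105; E_i = n·p_i = [8.08, 24.23, 32.31, 16.15, 8.08, 16.15]
χ² = (19−8.08)²/8.08 + (31−24.23)²/24.23 + (16−32.31)²/32.31 + (10−16.15)²/16.15 + (6−8.08)²/8.08 + (23−16.15)²/16.15 = 30.6746
df = 5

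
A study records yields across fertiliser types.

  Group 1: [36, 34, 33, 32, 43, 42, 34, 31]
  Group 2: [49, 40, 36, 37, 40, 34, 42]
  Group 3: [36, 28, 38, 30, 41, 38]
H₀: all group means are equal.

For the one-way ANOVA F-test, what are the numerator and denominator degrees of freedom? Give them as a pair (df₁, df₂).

degrees of freedom = [2, 18]

k = 3 groups, N = 21 total
df = (k−1, N−k) = (3−1, 21−3) = (2, 18)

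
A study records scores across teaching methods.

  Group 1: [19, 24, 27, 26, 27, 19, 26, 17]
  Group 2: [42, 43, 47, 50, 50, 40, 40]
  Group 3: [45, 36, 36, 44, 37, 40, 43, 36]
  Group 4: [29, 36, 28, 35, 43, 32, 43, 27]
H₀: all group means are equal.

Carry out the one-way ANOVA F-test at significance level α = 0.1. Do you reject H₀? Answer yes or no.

reject H₀: yes

Group means [23.12, 44.57, 39.62, 34.12], grand mean 35.065
SSB = Σnᵢ(x̄ᵢ−x̄)² = 1946.532; SSW = ΣΣ(x−x̄ᵢ)² = 621.339
MSB = 1946.532/3 = 648.8439; MSW = 621.339/27 = 23.0126
F = MSB/MSW = 28.1952
df = (3, 27)
p-value (upper-tail) = 0.00000
At α=0.1: p < α → reject H₀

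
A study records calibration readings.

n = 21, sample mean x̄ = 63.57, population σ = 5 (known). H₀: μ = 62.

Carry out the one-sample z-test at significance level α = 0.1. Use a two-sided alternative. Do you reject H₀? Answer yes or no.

SE = σ/√n = 5/√21 = 1.0911
z = (x̄−μ₀)/SE = (63.57−62)/1.0911 = 1.4389
p-value (two-sided) = 0.15017
At α=0.1: p ≥ α → fail to reject H₀

reject H₀: no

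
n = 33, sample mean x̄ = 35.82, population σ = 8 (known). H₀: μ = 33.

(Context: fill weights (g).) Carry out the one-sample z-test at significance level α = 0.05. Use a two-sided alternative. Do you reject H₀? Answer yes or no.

SE = σ/√n = 8/√33 = 1.3926
z = (x̄−μ₀)/SE = (35.82−33)/1.3926 = 2.0250
p-value (two-sided) = 0.04287
At α=0.05: p < α → reject H₀

reject H₀: yes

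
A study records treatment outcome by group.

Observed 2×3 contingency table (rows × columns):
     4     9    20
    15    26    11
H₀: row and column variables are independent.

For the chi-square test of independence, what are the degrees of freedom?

degrees of freedom = 2

df = (r−1)(c−1) = (2−1)·(3−1) = 2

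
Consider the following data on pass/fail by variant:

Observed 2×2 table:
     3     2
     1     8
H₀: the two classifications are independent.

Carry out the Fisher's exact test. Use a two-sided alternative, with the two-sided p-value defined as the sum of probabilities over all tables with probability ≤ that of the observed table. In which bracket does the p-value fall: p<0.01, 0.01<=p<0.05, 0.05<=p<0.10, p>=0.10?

p-value bracket: 0.05<=p<0.10

Margins: r₁=5, r₂=9, c₁=4, c₂=10, n=14
p_obs = C(5,3)·C(9,1)/C(14,4); sum pmf over tables with pmf ≤ p_obs
p-value (two-sided) = 0.09491
→ bracket: 0.05<=p<0.10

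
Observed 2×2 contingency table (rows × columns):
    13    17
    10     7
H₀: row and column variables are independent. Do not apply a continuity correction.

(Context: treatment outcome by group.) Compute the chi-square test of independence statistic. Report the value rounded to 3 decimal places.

Row totals [30, 17], col totals [23, 24], n=47
χ² = (13−14.68)²/14.68 + (17−15.32)²/15.32 + (10−8.32)²/8.32 + (7−8.68)²/8.68 = 1.0419
df = 1

test statistic = 1.042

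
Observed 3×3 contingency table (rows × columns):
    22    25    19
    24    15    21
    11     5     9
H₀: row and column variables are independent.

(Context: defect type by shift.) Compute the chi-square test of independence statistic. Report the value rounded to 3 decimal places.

Row totals [66, 60, 25], col totals [57, 45, 49], n=151
χ² = (22−24.91)²/24.91 + (25−19.67)²/19.67 + (19−21.42)²/21.42 + (24−22.65)²/22.65 + (15−17.88)²/17.88 + (21−19.47)²/19.47 + (11−9.44)²/9.44 + (5−7.45)²/7.45 + (9−8.11)²/8.11 = 3.8853
df = 4

test statistic = 3.885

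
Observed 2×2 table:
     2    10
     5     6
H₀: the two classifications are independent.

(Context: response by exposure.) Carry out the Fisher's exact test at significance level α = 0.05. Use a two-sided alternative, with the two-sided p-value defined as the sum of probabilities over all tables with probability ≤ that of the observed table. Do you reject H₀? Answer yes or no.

Margins: r₁=12, r₂=11, c₁=7, c₂=16, n=23
p_obs = C(12,2)·C(11,5)/C(23,7); sum pmf over tables with pmf ≤ p_obs
p-value (two-sided) = 0.19303
At α=0.05: p ≥ α → fail to reject H₀

reject H₀: no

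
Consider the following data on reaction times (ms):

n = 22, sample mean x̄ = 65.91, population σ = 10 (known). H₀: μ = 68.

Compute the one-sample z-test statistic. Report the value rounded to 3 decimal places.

SE = σ/√n = 10/√22 = 2.1320
z = (x̄−μ₀)/SE = (65.91−68)/2.1320 = -0.9803

test statistic = -0.980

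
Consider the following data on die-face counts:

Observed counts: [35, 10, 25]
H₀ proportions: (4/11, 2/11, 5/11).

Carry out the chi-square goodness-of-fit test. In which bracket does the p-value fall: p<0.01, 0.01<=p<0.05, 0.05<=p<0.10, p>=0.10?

n = 70; E_i = n·p_i = [25.45, 12.73, 31.82]
χ² = (35−25.45)²/25.45 + (10−12.73)²/12.73 + (25−31.82)²/31.82 = 5.6250
df = 2
p-value (upper-tail) = 0.06005
→ bracket: 0.05<=p<0.10

p-value bracket: 0.05<=p<0.10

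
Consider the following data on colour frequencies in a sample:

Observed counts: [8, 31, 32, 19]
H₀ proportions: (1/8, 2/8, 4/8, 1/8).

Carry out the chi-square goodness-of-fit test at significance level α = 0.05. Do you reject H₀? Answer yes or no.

reject H₀: yes

n = 90; E_i = n·p_i = [11.25, 22.50, 45.00, 11.25]
χ² = (8−11.25)²/11.25 + (31−22.50)²/22.50 + (32−45.00)²/45.00 + (19−11.25)²/11.25 = 13.2444
df = 3
p-value (upper-tail) = 0.00414
At α=0.05: p < α → reject H₀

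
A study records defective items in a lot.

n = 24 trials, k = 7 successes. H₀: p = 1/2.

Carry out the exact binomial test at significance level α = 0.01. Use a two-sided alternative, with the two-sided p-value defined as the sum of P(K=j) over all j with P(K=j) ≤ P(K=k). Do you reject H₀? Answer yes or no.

reject H₀: no

Exact binomial: n=24, k=7, p₀=1/2=0.5000
P(X=j) = C(n,j)·p₀^j·(1−p₀)^(n−j); p = Σ P(X=j) over j with P(X=j) ≤ P(X=7)
p-value (two-sided) = 0.06391
At α=0.01: p ≥ α → fail to reject H₀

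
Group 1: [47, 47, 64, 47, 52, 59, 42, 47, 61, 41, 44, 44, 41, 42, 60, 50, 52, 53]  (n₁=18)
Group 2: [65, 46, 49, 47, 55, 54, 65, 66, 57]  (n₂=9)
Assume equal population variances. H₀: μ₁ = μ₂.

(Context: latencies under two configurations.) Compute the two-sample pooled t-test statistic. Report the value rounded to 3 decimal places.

test statistic = -2.085

x̄₁=49.611, s₁=7.317, n₁=18
x̄₂=56.000, s₂=7.890, n₂=9
s_p² = [17·7.317² + 8·7.890²]/25 = 56.3311
SE = √(s_p²·(1/18+1/9)) = 3.0641
t = (49.611−56.000)/3.0641 = -2.0851
df = 25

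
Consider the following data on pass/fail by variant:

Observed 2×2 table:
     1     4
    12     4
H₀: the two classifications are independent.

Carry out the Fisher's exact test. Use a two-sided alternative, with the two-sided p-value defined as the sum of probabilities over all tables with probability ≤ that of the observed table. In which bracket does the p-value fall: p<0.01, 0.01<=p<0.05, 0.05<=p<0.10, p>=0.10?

Margins: r₁=5, r₂=16, c₁=13, c₂=8, n=21
p_obs = C(5,1)·C(16,12)/C(21,13); sum pmf over tables with pmf ≤ p_obs
p-value (two-sided) = 0.04747
→ bracket: 0.01<=p<0.05

p-value bracket: 0.01<=p<0.05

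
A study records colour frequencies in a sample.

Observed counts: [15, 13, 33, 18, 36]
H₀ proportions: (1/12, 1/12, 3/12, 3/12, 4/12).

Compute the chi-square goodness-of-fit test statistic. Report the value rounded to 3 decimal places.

n = 115; E_i = n·p_i = [9.58, 9.58, 28.75, 28.75, 38.33]
χ² = (15−9.58)²/9.58 + (13−9.58)²/9.58 + (33−28.75)²/28.75 + (18−28.75)²/28.75 + (36−38.33)²/38.33 = 9.0696
df = 4

test statistic = 9.070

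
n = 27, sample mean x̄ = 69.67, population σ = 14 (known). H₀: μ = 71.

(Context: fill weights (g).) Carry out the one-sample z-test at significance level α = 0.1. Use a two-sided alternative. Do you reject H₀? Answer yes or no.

reject H₀: no

SE = σ/√n = 14/√27 = 2.6943
z = (x̄−μ₀)/SE = (69.67−71)/2.6943 = -0.4936
p-value (two-sided) = 0.62156
At α=0.1: p ≥ α → fail to reject H₀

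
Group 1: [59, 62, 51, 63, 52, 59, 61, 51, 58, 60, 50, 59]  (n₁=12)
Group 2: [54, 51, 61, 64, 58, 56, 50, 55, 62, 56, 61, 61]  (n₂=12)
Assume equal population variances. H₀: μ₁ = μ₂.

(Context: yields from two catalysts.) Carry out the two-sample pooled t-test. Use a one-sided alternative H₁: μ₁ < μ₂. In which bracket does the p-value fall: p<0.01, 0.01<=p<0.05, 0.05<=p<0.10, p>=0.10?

p-value bracket: p>=0.10

x̄₁=57.083, s₁=4.719, n₁=12
x̄₂=57.417, s₂=4.481, n₂=12
s_p² = [11·4.719² + 11·4.481²]/22 = 21.1742
SE = √(s_p²·(1/12+1/12)) = 1.8786
t = (57.083−57.417)/1.8786 = -0.1774
df = 22
p-value (one-sided, H₁ less) = 0.43039
→ bracket: p>=0.10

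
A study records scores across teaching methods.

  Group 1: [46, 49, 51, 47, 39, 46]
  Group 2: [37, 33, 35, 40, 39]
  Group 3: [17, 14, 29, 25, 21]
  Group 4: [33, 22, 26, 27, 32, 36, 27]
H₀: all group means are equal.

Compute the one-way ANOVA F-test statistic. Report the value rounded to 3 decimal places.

test statistic = 30.658

Group means [46.33, 36.80, 21.20, 29.00], grand mean 33.522
SSB = Σnᵢ(x̄ᵢ−x̄)² = 1940.806; SSW = ΣΣ(x−x̄ᵢ)² = 400.933
MSB = 1940.806/3 = 646.9353; MSW = 400.933/19 = 21.1018
F = MSB/MSW = 30.6579
df = (3, 19)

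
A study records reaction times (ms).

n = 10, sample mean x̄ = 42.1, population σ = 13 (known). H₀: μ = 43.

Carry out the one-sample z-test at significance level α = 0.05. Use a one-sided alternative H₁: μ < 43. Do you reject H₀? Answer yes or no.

SE = σ/√n = 13/√10 = 4.1110
z = (x̄−μ₀)/SE = (42.1−43)/4.1110 = -0.2189
p-value (one-sided, H₁ less) = 0.41335
At α=0.05: p ≥ α → fail to reject H₀

reject H₀: no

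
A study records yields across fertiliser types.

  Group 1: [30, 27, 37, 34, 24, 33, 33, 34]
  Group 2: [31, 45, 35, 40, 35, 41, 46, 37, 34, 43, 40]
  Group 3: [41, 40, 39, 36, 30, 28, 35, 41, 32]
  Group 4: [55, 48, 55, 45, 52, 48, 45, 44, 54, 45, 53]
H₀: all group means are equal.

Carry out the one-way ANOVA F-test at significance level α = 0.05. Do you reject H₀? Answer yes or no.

Group means [31.50, 38.82, 35.78, 49.45], grand mean 39.615
SSB = Σnᵢ(x̄ᵢ−x̄)² = 1731.312; SSW = ΣΣ(x−x̄ᵢ)² = 743.919
MSB = 1731.312/3 = 577.1039; MSW = 743.919/35 = 21.2548
F = MSB/MSW = 27.1517
df = (3, 35)
p-value (upper-tail) = 0.00000
At α=0.05: p < α → reject H₀

reject H₀: yes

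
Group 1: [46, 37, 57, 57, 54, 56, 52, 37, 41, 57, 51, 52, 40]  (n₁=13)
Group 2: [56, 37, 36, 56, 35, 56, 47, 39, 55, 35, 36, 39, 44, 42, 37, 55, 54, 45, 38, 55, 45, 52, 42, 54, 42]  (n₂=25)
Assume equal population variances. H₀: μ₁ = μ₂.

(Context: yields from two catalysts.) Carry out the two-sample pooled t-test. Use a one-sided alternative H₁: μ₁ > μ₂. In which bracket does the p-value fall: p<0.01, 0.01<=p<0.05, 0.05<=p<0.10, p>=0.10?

p-value bracket: 0.05<=p<0.10

x̄₁=49.000, s₁=7.800, n₁=13
x̄₂=45.280, s₂=7.945, n₂=25
s_p² = [12·7.800² + 24·7.945²]/36 = 62.3622
SE = √(s_p²·(1/13+1/25)) = 2.7003
t = (49.000−45.280)/2.7003 = 1.3776
df = 36
p-value (one-sided, H₁ greater) = 0.08841
→ bracket: 0.05<=p<0.10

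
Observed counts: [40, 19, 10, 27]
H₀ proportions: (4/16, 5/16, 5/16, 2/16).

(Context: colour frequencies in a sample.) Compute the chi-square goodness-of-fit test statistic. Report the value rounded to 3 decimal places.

test statistic = 46.783

n = 96; E_i = n·p_i = [24.00, 30.00, 30.00, 12.00]
χ² = (40−24.00)²/24.00 + (19−30.00)²/30.00 + (10−30.00)²/30.00 + (27−12.00)²/12.00 = 46.7833
df = 3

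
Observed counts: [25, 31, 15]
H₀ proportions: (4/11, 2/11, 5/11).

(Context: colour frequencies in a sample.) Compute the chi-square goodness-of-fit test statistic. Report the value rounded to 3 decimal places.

test statistic = 34.623

n = 71; E_i = n·p_i = [25.82, 12.91, 32.27]
χ² = (25−25.82)²/25.82 + (31−12.91)²/12.91 + (15−32.27)²/32.27 = 34.6232
df = 2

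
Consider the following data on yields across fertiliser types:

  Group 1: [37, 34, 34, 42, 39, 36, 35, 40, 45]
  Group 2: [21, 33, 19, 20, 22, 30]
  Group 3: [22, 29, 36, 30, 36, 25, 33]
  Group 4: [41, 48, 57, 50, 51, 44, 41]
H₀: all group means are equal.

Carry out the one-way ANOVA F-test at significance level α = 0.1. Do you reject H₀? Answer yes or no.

Group means [38.00, 24.17, 30.14, 47.43], grand mean 35.517
SSB = Σnᵢ(x̄ᵢ−x̄)² = 2023.837; SSW = ΣΣ(x−x̄ᵢ)² = 663.405
MSB = 2023.837/3 = 674.6122; MSW = 663.405/25 = 26.5362
F = MSB/MSW = 25.4223
df = (3, 25)
p-value (upper-tail) = 0.00000
At α=0.1: p < α → reject H₀

reject H₀: yes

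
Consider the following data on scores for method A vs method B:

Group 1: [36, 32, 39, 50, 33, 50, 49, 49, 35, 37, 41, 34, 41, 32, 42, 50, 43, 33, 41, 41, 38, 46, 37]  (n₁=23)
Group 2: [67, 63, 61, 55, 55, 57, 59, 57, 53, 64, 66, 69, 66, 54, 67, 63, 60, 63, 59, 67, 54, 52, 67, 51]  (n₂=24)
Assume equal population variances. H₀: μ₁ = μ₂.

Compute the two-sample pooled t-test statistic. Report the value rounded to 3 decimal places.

x̄₁=40.391, s₁=6.170, n₁=23
x̄₂=60.375, s₂=5.617, n₂=24
s_p² = [22·6.170² + 23·5.617²]/45 = 34.7356
SE = √(s_p²·(1/23+1/24)) = 1.7198
t = (40.391−60.375)/1.7198 = -11.6201
df = 45

test statistic = -11.620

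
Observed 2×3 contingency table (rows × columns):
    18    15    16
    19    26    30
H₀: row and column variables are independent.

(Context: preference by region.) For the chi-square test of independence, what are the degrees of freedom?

degrees of freedom = 2

df = (r−1)(c−1) = (2−1)·(3−1) = 2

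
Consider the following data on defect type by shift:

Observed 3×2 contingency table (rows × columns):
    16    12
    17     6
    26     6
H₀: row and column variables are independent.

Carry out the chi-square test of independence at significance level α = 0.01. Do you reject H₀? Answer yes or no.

reject H₀: no

Row totals [28, 23, 32], col totals [59, 24], n=83
χ² = (16−19.90)²/19.90 + (12−8.10)²/8.10 + (17−16.35)²/16.35 + (6−6.65)²/6.65 + (26−22.75)²/22.75 + (6−9.25)²/9.25 = 4.3461
df = 2
p-value (upper-tail) = 0.11383
At α=0.01: p ≥ α → fail to reject H₀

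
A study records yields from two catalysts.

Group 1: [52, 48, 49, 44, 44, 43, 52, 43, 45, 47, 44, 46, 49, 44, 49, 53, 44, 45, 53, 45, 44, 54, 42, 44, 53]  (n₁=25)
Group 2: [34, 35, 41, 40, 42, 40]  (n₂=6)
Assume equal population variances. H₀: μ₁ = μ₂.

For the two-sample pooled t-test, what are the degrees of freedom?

degrees of freedom = 29

df = n₁ + n₂ − 2 = 25 + 6 − 2 = 29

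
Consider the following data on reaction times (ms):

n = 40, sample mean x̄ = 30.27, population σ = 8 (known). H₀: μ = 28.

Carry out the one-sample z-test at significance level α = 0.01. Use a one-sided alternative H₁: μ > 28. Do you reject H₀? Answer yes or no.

reject H₀: no

SE = σ/√n = 8/√40 = 1.2649
z = (x̄−μ₀)/SE = (30.27−28)/1.2649 = 1.7946
p-value (one-sided, H₁ greater) = 0.03636
At α=0.01: p ≥ α → fail to reject H₀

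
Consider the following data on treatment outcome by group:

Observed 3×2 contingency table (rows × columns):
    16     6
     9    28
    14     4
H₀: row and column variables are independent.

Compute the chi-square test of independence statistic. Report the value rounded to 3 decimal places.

test statistic = 19.848

Row totals [22, 37, 18], col totals [39, 38], n=77
χ² = (16−11.14)²/11.14 + (6−10.86)²/10.86 + (9−18.74)²/18.74 + (28−18.26)²/18.26 + (14−9.12)²/9.12 + (4−8.88)²/8.88 = 19.8481
df = 2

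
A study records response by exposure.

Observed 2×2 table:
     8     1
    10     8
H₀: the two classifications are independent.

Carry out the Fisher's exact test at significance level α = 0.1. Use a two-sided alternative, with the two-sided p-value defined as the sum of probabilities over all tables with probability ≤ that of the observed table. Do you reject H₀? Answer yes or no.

reject H₀: no

Margins: r₁=9, r₂=18, c₁=18, c₂=9, n=27
p_obs = C(9,8)·C(18,10)/C(27,18); sum pmf over tables with pmf ≤ p_obs
p-value (two-sided) = 0.19250
At α=0.1: p ≥ α → fail to reject H₀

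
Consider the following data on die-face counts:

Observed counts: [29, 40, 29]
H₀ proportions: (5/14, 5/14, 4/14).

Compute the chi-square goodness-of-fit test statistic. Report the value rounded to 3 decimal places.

test statistic = 1.779

n = 98; E_i = n·p_i = [35.00, 35.00, 28.00]
χ² = (29−35.00)²/35.00 + (40−35.00)²/35.00 + (29−28.00)²/28.00 = 1.7786
df = 2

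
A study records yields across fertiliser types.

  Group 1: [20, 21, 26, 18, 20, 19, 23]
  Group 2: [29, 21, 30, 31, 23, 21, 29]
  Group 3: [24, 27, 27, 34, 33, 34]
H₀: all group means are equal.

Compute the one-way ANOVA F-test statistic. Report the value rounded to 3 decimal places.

Group means [21.00, 26.29, 29.83], grand mean 25.500
SSB = Σnᵢ(x̄ᵢ−x̄)² = 258.738; SSW = ΣΣ(x−x̄ᵢ)² = 256.262
MSB = 258.738/2 = 129.3690; MSW = 256.262/17 = 15.0742
F = MSB/MSW = 8.5821
df = (2, 17)

test statistic = 8.582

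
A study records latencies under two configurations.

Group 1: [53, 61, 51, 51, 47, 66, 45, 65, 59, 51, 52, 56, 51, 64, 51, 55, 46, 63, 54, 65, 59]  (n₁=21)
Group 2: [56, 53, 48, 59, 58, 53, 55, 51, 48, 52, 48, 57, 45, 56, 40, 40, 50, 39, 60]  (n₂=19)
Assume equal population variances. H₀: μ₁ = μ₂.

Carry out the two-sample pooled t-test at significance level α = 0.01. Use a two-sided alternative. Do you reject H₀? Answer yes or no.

x̄₁=55.476, s₁=6.593, n₁=21
x̄₂=50.947, s₂=6.476, n₂=19
s_p² = [20·6.593² + 18·6.476²]/38 = 42.7417
SE = √(s_p²·(1/21+1/19)) = 2.0700
t = (55.476−50.947)/2.0700 = 2.1878
df = 38
p-value (two-sided) = 0.03490
At α=0.01: p ≥ α → fail to reject H₀

reject H₀: no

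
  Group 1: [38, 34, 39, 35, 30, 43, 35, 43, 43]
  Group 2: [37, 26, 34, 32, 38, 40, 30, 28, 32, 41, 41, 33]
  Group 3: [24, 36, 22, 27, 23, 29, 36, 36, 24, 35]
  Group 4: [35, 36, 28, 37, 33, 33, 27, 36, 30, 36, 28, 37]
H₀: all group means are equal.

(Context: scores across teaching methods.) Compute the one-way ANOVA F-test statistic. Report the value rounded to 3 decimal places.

Group means [37.78, 34.33, 29.20, 33.00], grand mean 33.488
SSB = Σnᵢ(x̄ᵢ−x̄)² = 360.922; SSW = ΣΣ(x−x̄ᵢ)² = 935.822
MSB = 360.922/3 = 120.3073; MSW = 935.822/39 = 23.9954
F = MSB/MSW = 5.0138
df = (3, 39)

test statistic = 5.014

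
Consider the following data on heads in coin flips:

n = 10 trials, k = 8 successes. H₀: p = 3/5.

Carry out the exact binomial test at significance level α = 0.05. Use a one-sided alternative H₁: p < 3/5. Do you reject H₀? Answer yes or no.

reject H₀: no

Exact binomial: n=10, k=8, p₀=3/5=0.6000
P(X≤8) from Σ C(n,i)·p₀^i·(1−p₀)^(n−i)
p-value (one-sided, H₁ less) = 0.95364
At α=0.05: p ≥ α → fail to reject H₀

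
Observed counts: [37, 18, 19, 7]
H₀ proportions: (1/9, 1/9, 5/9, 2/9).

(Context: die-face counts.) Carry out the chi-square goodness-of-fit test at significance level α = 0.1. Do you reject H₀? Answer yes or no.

n = 81; E_i = n·p_i = [9.00, 9.00, 45.00, 18.00]
χ² = (37−9.00)²/9.00 + (18−9.00)²/9.00 + (19−45.00)²/45.00 + (7−18.00)²/18.00 = 117.8556
df = 3
p-value (upper-tail) = 0.00000
At α=0.1: p < α → reject H₀

reject H₀: yes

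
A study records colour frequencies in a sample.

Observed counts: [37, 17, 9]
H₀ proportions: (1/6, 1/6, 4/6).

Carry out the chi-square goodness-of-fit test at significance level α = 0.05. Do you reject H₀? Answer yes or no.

reject H₀: yes

n = 63; E_i = n·p_i = [10.50, 10.50, 42.00]
χ² = (37−10.50)²/10.50 + (17−10.50)²/10.50 + (9−42.00)²/42.00 = 96.8333
df = 2
p-value (upper-tail) = 0.00000
At α=0.05: p < α → reject H₀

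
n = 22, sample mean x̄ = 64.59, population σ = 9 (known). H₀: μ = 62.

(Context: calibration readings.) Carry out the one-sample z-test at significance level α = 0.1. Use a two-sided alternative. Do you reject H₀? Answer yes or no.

reject H₀: no

SE = σ/√n = 9/√22 = 1.9188
z = (x̄−μ₀)/SE = (64.59−62)/1.9188 = 1.3498
p-value (two-sided) = 0.17708
At α=0.1: p ≥ α → fail to reject H₀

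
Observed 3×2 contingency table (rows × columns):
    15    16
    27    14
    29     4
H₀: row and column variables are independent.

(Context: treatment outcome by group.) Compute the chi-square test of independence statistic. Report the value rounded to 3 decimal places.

test statistic = 11.481

Row totals [31, 41, 33], col totals [71, 34], n=105
χ² = (15−20.96)²/20.96 + (16−10.04)²/10.04 + (27−27.72)²/27.72 + (14−13.28)²/13.28 + (29−22.31)²/22.31 + (4−10.69)²/10.69 = 11.4811
df = 2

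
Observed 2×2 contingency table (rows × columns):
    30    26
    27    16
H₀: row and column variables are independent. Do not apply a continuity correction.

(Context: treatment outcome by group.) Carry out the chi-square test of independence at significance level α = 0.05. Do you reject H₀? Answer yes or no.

Row totals [56, 43], col totals [57, 42], n=99
χ² = (30−32.24)²/32.24 + (26−23.76)²/23.76 + (27−24.76)²/24.76 + (16−18.24)²/18.24 = 0.8464
df = 1
p-value (upper-tail) = 0.35758
At α=0.05: p ≥ α → fail to reject H₀

reject H₀: no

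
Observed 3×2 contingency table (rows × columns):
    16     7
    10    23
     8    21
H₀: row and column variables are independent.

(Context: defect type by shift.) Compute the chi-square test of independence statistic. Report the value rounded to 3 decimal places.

test statistic = 11.532

Row totals [23, 33, 29], col totals [34, 51], n=85
χ² = (16−9.20)²/9.20 + (7−13.80)²/13.80 + (10−13.20)²/13.20 + (23−19.80)²/19.80 + (8−11.60)²/11.60 + (21−17.40)²/17.40 = 11.5318
df = 2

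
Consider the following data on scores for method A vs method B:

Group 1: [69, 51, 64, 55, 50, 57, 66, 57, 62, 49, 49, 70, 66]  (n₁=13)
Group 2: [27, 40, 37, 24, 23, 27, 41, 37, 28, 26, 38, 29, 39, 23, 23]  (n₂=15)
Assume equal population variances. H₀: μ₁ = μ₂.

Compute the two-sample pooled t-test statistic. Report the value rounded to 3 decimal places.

test statistic = 10.093

x̄₁=58.846, s₁=7.755, n₁=13
x̄₂=30.800, s₂=6.951, n₂=15
s_p² = [12·7.755² + 14·6.951²]/26 = 53.7728
SE = √(s_p²·(1/13+1/15)) = 2.7787
t = (58.846−30.800)/2.7787 = 10.0932
df = 26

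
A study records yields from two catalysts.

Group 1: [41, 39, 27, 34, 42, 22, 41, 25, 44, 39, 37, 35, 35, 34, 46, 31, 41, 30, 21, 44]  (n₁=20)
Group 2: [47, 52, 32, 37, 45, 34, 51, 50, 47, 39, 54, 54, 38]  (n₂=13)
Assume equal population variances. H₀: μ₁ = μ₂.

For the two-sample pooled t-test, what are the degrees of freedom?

degrees of freedom = 31

df = n₁ + n₂ − 2 = 20 + 13 − 2 = 31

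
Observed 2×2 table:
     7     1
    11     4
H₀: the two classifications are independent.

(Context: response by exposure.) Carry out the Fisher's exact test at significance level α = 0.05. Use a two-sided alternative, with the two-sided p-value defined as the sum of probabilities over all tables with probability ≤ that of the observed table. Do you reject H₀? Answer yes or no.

Margins: r₁=8, r₂=15, c₁=18, c₂=5, n=23
p_obs = C(8,7)·C(15,11)/C(23,18); sum pmf over tables with pmf ≤ p_obs
p-value (two-sided) = 0.62139
At α=0.05: p ≥ α → fail to reject H₀

reject H₀: no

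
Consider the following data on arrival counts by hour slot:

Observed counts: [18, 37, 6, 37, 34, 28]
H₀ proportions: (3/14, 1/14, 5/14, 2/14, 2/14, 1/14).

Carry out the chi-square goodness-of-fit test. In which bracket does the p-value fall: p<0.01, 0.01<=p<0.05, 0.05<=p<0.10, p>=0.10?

n = 160; E_i = n·p_i = [34.29, 11.43, 57.14, 22.86, 22.86, 11.43]
χ² = (18−34.29)²/34.29 + (37−11.43)²/11.43 + (6−57.14)²/57.14 + (37−22.86)²/22.86 + (34−22.86)²/22.86 + (28−11.43)²/11.43 = 148.9363
df = 5
p-value (upper-tail) = 0.00000
→ bracket: p<0.01

p-value bracket: p<0.01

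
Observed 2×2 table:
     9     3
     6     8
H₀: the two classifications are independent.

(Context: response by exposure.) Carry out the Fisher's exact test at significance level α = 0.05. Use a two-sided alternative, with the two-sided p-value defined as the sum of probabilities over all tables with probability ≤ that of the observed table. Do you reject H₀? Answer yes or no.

reject H₀: no

Margins: r₁=12, r₂=14, c₁=15, c₂=11, n=26
p_obs = C(12,9)·C(14,6)/C(26,15); sum pmf over tables with pmf ≤ p_obs
p-value (two-sided) = 0.13025
At α=0.05: p ≥ α → fail to reject H₀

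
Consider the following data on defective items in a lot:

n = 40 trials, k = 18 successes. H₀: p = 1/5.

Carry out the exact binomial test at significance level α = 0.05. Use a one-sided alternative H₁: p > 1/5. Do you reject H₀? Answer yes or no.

reject H₀: yes

Exact binomial: n=40, k=18, p₀=1/5=0.2000
P(X≥18) from Σ C(n,i)·p₀^i·(1−p₀)^(n−i)
p-value (one-sided, H₁ greater) = 0.00030
At α=0.05: p < α → reject H₀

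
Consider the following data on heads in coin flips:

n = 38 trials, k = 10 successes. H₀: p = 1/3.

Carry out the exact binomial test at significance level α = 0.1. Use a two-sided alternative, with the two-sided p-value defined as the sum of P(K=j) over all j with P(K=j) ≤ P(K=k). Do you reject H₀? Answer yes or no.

reject H₀: no

Exact binomial: n=38, k=10, p₀=1/3=0.3333
P(X=j) = C(n,j)·p₀^j·(1−p₀)^(n−j); p = Σ P(X=j) over j with P(X=j) ≤ P(X=10)
p-value (two-sided) = 0.39526
At α=0.1: p ≥ α → fail to reject H₀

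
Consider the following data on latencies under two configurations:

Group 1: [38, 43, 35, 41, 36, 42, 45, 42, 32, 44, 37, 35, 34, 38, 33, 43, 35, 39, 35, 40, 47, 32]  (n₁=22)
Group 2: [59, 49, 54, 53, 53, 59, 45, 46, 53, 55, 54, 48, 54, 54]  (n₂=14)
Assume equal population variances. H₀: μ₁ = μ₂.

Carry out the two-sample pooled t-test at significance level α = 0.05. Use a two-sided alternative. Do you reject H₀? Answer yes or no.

reject H₀: yes

x̄₁=38.455, s₁=4.426, n₁=22
x̄₂=52.571, s₂=4.219, n₂=14
s_p² = [21·4.426² + 13·4.219²]/34 = 18.9083
SE = √(s_p²·(1/22+1/14)) = 1.4866
t = (38.455−52.571)/1.4866 = -9.4959
df = 34
p-value (two-sided) = 0.00000
At α=0.05: p < α → reject H₀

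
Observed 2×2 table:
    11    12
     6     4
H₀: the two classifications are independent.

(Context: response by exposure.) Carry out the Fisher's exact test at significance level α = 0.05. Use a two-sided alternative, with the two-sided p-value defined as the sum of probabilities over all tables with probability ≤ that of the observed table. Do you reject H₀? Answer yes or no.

Margins: r₁=23, r₂=10, c₁=17, c₂=16, n=33
p_obs = C(23,11)·C(10,6)/C(33,17); sum pmf over tables with pmf ≤ p_obs
p-value (two-sided) = 0.70799
At α=0.05: p ≥ α → fail to reject H₀

reject H₀: no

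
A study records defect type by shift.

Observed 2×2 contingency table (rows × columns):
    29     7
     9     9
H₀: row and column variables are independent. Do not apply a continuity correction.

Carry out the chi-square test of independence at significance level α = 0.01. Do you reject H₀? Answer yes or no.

reject H₀: no

Row totals [36, 18], col totals [38, 16], n=54
χ² = (29−25.33)²/25.33 + (7−10.67)²/10.67 + (9−12.67)²/12.67 + (9−5.33)²/5.33 = 5.3734
df = 1
p-value (upper-tail) = 0.02045
At α=0.01: p ≥ α → fail to reject H₀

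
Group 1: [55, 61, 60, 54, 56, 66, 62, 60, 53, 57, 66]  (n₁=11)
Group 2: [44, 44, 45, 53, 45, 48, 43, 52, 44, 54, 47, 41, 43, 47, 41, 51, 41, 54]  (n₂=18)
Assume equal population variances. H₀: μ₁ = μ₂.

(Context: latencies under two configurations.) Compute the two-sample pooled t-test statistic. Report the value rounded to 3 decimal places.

test statistic = 7.293

x̄₁=59.091, s₁=4.505, n₁=11
x̄₂=46.500, s₂=4.515, n₂=18
s_p² = [10·4.505² + 17·4.515²]/27 = 20.3485
SE = √(s_p²·(1/11+1/18)) = 1.7264
t = (59.091−46.500)/1.7264 = 7.2933
df = 27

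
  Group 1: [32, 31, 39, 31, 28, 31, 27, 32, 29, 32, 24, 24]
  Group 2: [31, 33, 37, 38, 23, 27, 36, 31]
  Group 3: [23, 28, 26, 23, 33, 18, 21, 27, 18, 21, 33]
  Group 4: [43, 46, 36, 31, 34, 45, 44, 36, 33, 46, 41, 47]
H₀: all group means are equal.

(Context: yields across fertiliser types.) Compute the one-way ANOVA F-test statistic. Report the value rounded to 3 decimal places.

test statistic = 18.468

Group means [30.00, 32.00, 24.64, 40.17], grand mean 31.837
SSB = Σnᵢ(x̄ᵢ−x̄)² = 1443.648; SSW = ΣΣ(x−x̄ᵢ)² = 1016.212
MSB = 1443.648/3 = 481.2161; MSW = 1016.212/39 = 26.0567
F = MSB/MSW = 18.4680
df = (3, 39)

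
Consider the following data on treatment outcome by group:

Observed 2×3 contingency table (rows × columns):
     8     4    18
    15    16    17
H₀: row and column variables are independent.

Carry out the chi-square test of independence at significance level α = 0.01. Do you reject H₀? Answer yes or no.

Row totals [30, 48], col totals [23, 20, 35], n=78
χ² = (8−8.85)²/8.85 + (4−7.69)²/7.69 + (18−13.46)²/13.46 + (15−14.15)²/14.15 + (16−12.31)²/12.31 + (17−21.54)²/21.54 = 5.4980
df = 2
p-value (upper-tail) = 0.06399
At α=0.01: p ≥ α → fail to reject H₀

reject H₀: no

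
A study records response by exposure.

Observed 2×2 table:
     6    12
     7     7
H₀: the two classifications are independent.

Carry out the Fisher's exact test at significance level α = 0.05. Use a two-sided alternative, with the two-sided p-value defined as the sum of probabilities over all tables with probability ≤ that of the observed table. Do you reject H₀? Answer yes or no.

reject H₀: no

Margins: r₁=18, r₂=14, c₁=13, c₂=19, n=32
p_obs = C(18,6)·C(14,7)/C(32,13); sum pmf over tables with pmf ≤ p_obs
p-value (two-sided) = 0.47270
At α=0.05: p ≥ α → fail to reject H₀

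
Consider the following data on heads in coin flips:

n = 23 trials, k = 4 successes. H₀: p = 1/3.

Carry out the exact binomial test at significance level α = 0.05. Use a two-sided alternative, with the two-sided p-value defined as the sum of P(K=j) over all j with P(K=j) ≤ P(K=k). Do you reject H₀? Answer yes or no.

Exact binomial: n=23, k=4, p₀=1/3=0.3333
P(X=j) = C(n,j)·p₀^j·(1−p₀)^(n−j); p = Σ P(X=j) over j with P(X=j) ≤ P(X=4)
p-value (two-sided) = 0.12384
At α=0.05: p ≥ α → fail to reject H₀

reject H₀: no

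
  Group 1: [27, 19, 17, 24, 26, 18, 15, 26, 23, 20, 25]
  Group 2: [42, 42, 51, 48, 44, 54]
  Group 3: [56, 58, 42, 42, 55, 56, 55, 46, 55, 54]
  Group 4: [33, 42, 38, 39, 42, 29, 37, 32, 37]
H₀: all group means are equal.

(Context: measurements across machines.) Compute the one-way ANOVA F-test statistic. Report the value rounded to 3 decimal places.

Group means [21.82, 46.83, 51.90, 36.56], grand mean 38.028
SSB = Σnᵢ(x̄ᵢ−x̄)² = 5299.380; SSW = ΣΣ(x−x̄ᵢ)² = 791.592
MSB = 5299.380/3 = 1766.4601; MSW = 791.592/32 = 24.7372
F = MSB/MSW = 71.4089
df = (3, 32)

test statistic = 71.409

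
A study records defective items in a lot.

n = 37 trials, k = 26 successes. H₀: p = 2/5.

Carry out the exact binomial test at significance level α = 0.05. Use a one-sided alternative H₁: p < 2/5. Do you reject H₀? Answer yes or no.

Exact binomial: n=37, k=26, p₀=2/5=0.4000
P(X≤26) from Σ C(n,i)·p₀^i·(1−p₀)^(n−i)
p-value (one-sided, H₁ less) = 0.99995
At α=0.05: p ≥ α → fail to reject H₀

reject H₀: no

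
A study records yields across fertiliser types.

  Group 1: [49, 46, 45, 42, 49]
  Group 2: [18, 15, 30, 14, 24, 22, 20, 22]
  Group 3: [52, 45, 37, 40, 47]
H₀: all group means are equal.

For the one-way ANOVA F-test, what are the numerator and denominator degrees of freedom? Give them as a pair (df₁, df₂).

degrees of freedom = [2, 15]

k = 3 groups, N = 18 total
df = (k−1, N−k) = (3−1, 18−3) = (2, 15)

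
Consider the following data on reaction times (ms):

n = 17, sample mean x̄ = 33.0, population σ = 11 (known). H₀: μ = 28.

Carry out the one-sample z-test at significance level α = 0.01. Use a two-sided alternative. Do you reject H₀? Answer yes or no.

SE = σ/√n = 11/√17 = 2.6679
z = (x̄−μ₀)/SE = (33.0−28)/2.6679 = 1.8741
p-value (two-sided) = 0.06091
At α=0.01: p ≥ α → fail to reject H₀

reject H₀: no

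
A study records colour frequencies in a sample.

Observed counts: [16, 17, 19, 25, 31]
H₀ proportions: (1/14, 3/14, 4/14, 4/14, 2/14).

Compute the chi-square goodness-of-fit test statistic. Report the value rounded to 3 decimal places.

n = 108; E_i = n·p_i = [7.71, 23.14, 30.86, 30.86, 15.43]
χ² = (16−7.71)²/7.71 + (17−23.14)²/23.14 + (19−30.86)²/30.86 + (25−30.86)²/30.86 + (31−15.43)²/15.43 = 31.9136
df = 4

test statistic = 31.914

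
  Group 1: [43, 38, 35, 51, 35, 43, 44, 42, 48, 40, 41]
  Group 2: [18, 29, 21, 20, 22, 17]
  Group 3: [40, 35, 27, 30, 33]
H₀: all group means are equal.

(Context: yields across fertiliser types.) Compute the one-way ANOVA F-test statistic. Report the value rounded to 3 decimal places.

test statistic = 36.740

Group means [41.82, 21.17, 33.00], grand mean 34.182
SSB = Σnᵢ(x̄ᵢ−x̄)² = 1664.803; SSW = ΣΣ(x−x̄ᵢ)² = 430.470
MSB = 1664.803/2 = 832.4015; MSW = 430.470/19 = 22.6563
F = MSB/MSW = 36.7404
df = (2, 19)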